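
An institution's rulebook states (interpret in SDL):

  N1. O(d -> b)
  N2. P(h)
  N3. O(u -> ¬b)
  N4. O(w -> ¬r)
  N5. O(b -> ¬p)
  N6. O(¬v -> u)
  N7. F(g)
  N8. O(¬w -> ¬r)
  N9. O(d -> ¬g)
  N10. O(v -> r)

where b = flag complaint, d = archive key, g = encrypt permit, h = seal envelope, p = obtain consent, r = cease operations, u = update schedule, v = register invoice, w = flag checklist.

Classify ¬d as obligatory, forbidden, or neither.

Obligatory

Premises 4 and 8 cover both cases: O(w -> ¬r) and O(¬w -> ¬r). Since w ∨ ¬w is a tautology, O(¬r) follows.
The contrapositive of premise 10 (O(v -> r)) is O(¬r -> ¬v), and O(¬r) is already established, so O(¬v).
Premise 6 is O(¬v -> u); since O(¬v), deontic closure gives O(u).
Premise 3 is O(u -> ¬b); since O(u), deontic closure gives O(¬b).
The contrapositive of premise 1 (O(d -> b)) is O(¬b -> ¬d), and O(¬b) is already established, so O(¬d).
Premises 2, 5, 7, 9 do not contribute to this derivation.
Hence ¬d is obligatory.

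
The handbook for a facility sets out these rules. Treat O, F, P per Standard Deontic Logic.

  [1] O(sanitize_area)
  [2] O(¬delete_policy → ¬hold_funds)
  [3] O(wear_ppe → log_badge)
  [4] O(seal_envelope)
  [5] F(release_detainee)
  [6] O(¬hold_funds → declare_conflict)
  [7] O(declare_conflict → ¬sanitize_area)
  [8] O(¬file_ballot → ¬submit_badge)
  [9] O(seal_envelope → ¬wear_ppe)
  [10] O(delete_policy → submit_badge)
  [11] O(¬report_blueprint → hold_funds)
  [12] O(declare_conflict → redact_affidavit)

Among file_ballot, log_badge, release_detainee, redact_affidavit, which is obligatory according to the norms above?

file_ballot

From premise 1 we have O(sanitize_area).
Premise 7 is O(declare_conflict → ¬sanitize_area); contrapositively O(sanitize_area → ¬declare_conflict). Since O(sanitize_area) holds, K gives O(¬declare_conflict).
The contrapositive of premise 6 (O(¬hold_funds → declare_conflict)) is O(¬declare_conflict → hold_funds), and O(¬declare_conflict) is already established, so O(hold_funds).
The contrapositive of premise 2 (O(¬delete_policy → ¬hold_funds)) is O(hold_funds → delete_policy), and O(hold_funds) is already established, so O(delete_policy).
From O(delete_policy) and premise 10, O(delete_policy → submit_badge), we obtain O(submit_badge).
Premise 8, O(¬file_ballot → ¬submit_badge), contraposes to O(submit_badge → file_ballot); with O(submit_badge) we get O(file_ballot).
So O(file_ballot) holds — file_ballot is obligatory. None of the other listed options is made obligatory by any chain of premises.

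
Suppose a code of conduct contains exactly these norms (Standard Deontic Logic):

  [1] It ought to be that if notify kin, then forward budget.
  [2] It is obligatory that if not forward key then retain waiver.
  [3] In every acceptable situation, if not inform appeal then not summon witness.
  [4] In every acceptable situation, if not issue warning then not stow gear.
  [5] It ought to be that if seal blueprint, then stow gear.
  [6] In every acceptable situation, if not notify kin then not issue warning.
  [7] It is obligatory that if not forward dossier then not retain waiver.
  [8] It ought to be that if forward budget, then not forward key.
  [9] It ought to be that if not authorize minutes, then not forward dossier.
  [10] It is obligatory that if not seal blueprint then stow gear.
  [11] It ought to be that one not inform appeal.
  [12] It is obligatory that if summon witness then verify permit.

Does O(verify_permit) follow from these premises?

Premise 12 is O(summon_witness → verify_permit), but O(summon_witness) is not derivable from the premises, so it does not yield O(verify_permit).
No other premise forces O(verify_permit). An ideal world satisfying every premise can still have verify_permit false, so O(verify_permit) is not derivable.

No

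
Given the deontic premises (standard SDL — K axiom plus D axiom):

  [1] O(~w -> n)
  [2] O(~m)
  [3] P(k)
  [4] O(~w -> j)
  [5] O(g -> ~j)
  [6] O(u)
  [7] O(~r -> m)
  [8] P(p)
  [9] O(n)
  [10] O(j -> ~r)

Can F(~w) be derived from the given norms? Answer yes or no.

Yes

Premise 2 states O(~m) outright.
Premise 7 is O(~r -> m); contrapositively O(~m -> r). Since O(~m) holds, K gives O(r).
The contrapositive of premise 10 (O(j -> ~r)) is O(r -> ~j), and O(r) is already established, so O(~j).
Premise 4 is O(~w -> j); contrapositively O(~j -> w). Since O(~j) holds, K gives O(w).
Premises 1, 3, 5, 6, 8, 9 do not contribute to this derivation.
So O(w) holds, i.e. F(~w). The claim follows.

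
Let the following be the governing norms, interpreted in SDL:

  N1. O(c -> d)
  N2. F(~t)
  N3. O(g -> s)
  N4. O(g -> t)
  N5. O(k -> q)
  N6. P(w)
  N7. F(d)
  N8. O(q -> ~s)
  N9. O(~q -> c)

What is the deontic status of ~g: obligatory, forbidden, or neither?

Obligatory

Premise 7, F(d), is equivalent to O(~d).
The contrapositive of premise 1 (O(c -> d)) is O(~d -> ~c), and O(~d) is already established, so O(~c).
Premise 9, O(~q -> c), contraposes to O(~c -> q); with O(~c) we get O(q).
From O(q) and premise 8, O(q -> ~s), we obtain O(~s).
The contrapositive of premise 3 (O(g -> s)) is O(~s -> ~g), and O(~s) is already established, so O(~g).
Premises 2, 4, 5, 6 do not contribute to this derivation.
Hence ~g is obligatory.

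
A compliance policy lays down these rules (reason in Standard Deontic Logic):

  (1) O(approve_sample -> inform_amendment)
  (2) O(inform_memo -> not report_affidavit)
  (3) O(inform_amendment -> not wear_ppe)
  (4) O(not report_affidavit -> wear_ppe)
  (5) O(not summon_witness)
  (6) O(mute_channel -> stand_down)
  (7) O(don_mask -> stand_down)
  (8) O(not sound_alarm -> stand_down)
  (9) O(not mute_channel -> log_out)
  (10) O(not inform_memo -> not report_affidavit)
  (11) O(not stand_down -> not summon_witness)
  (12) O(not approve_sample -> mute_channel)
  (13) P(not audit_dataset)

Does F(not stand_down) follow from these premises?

Premises 10 and 2 cover both cases: O(not inform_memo -> not report_affidavit) and O(inform_memo -> not report_affidavit). Since not inform_memo ∨ inform_memo is a tautology, O(not report_affidavit) follows.
From O(not report_affidavit) and premise 4, O(not report_affidavit -> wear_ppe), we obtain O(wear_ppe).
Premise 3 is O(inform_amendment -> not wear_ppe); contrapositively O(wear_ppe -> not inform_amendment). Since O(wear_ppe) holds, K gives O(not inform_amendment).
Premise 1, O(approve_sample -> inform_amendment), contraposes to O(not inform_amendment -> not approve_sample); with O(not inform_amendment) we get O(not approve_sample).
With premise 12, O(not approve_sample -> mute_channel), the K-axiom yields O(mute_channel).
Premise 6 is O(mute_channel -> stand_down); since O(mute_channel), deontic closure gives O(stand_down).
Premises 5, 7, 8, 9, 11, 13 do not contribute to this derivation.
So O(stand_down) holds, i.e. F(not stand_down). The claim follows.

Yes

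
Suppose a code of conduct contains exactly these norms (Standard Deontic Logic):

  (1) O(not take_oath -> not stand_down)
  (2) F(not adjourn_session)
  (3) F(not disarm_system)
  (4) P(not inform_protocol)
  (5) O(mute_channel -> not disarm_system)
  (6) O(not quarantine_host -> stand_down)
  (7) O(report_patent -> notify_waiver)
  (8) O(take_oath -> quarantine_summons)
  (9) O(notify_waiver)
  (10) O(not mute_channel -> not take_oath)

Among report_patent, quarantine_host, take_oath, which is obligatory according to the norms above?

Premise 3 is F(not disarm_system), i.e. O(disarm_system).
Premise 5 is O(mute_channel -> not disarm_system); contrapositively O(disarm_system -> not mute_channel). Since O(disarm_system) holds, K gives O(not mute_channel).
Applying K to premise 10 (O(not mute_channel -> not take_oath)) and O(not mute_channel) yields O(not take_oath).
Applying K to premise 1 (O(not take_oath -> not stand_down)) and O(not take_oath) yields O(not stand_down).
The contrapositive of premise 6 (O(not quarantine_host -> stand_down)) is O(not stand_down -> quarantine_host), and O(not stand_down) is already established, so O(quarantine_host).
So O(quarantine_host) holds — quarantine_host is obligatory. None of the other listed options is made obligatory by any chain of premises.

quarantine_host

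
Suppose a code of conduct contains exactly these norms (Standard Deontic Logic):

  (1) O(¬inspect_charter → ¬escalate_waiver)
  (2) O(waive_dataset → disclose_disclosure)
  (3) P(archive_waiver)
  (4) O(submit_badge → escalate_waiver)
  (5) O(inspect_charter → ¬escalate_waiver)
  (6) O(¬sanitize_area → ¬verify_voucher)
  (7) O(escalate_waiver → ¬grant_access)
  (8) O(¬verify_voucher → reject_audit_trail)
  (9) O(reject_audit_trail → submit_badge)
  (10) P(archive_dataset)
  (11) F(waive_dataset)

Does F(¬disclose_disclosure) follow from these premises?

Premise 2 is O(waive_dataset → disclose_disclosure), but O(waive_dataset) is not derivable from the premises, so it does not yield O(disclose_disclosure).
No other premise forces O(disclose_disclosure). An ideal world satisfying every premise can still have ¬disclose_disclosure true, so F(¬disclose_disclosure) is not derivable.

No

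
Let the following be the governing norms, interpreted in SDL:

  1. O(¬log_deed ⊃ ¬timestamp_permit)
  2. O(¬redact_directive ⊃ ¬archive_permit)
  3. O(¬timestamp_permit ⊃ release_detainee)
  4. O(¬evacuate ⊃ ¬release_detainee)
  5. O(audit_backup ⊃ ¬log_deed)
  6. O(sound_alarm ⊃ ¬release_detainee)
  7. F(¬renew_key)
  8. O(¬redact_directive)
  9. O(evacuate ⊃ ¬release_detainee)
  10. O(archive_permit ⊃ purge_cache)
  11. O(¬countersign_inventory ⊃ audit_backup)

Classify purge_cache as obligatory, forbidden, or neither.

Premise 10 is O(archive_permit ⊃ purge_cache), but O(archive_permit) is not derivable from the premises, so it does not yield O(purge_cache).
No premise or chain of K-axiom applications forces O(purge_cache), and none forces O(¬purge_cache). So purge_cache is neither obligatory nor forbidden under these norms.

Neither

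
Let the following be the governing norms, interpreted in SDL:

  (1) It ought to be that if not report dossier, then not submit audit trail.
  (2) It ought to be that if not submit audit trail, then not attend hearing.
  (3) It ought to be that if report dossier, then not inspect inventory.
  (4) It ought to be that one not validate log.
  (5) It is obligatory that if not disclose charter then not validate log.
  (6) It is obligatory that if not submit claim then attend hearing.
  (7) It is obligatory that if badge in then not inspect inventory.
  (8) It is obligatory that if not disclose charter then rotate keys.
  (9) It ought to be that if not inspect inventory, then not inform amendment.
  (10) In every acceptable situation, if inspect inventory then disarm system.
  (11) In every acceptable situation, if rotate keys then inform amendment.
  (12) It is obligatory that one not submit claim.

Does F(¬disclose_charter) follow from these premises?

Yes

From premise 12 we have O(¬submit_claim).
With premise 6, O(¬submit_claim → attend_hearing), the K-axiom yields O(attend_hearing).
Premise 2, O(¬submit_audit_trail → ¬attend_hearing), contraposes to O(attend_hearing → submit_audit_trail); with O(attend_hearing) we get O(submit_audit_trail).
Premise 1 is O(¬report_dossier → ¬submit_audit_trail); contrapositively O(submit_audit_trail → report_dossier). Since O(submit_audit_trail) holds, K gives O(report_dossier).
From O(report_dossier) and premise 3, O(report_dossier → ¬inspect_inventory), we obtain O(¬inspect_inventory).
Premise 9 is O(¬inspect_inventory → ¬inform_amendment); since O(¬inspect_inventory), deontic closure gives O(¬inform_amendment).
Premise 11, O(rotate_keys → inform_amendment), contraposes to O(¬inform_amendment → ¬rotate_keys); with O(¬inform_amendment) we get O(¬rotate_keys).
Premise 8, O(¬disclose_charter → rotate_keys), contraposes to O(¬rotate_keys → disclose_charter); with O(¬rotate_keys) we get O(disclose_charter).
Premises 4, 5, 7, 10 do not contribute to this derivation.
So O(disclose_charter) holds, i.e. F(¬disclose_charter). The claim follows.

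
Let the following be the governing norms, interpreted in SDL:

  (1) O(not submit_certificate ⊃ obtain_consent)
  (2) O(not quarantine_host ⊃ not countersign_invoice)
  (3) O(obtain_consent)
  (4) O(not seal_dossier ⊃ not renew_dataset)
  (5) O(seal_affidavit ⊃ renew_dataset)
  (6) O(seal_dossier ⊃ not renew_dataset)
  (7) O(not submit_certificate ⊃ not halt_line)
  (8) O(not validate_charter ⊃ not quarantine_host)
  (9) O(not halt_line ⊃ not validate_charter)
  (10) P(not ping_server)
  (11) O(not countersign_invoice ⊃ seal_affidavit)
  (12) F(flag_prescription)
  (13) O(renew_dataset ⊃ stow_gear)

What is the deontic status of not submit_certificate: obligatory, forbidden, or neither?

Forbidden

Premises 6 and 4 are O(seal_dossier ⊃ not renew_dataset) and O(not seal_dossier ⊃ not renew_dataset); every ideal world satisfies seal_dossier or not seal_dossier, so in either case not renew_dataset holds — hence O(not renew_dataset).
The contrapositive of premise 5 (O(seal_affidavit ⊃ renew_dataset)) is O(not renew_dataset ⊃ not seal_affidavit), and O(not renew_dataset) is already established, so O(not seal_affidavit).
Premise 11, O(not countersign_invoice ⊃ seal_affidavit), contraposes to O(not seal_affidavit ⊃ countersign_invoice); with O(not seal_affidavit) we get O(countersign_invoice).
The contrapositive of premise 2 (O(not quarantine_host ⊃ not countersign_invoice)) is O(countersign_invoice ⊃ quarantine_host), and O(countersign_invoice) is already established, so O(quarantine_host).
Premise 8 is O(not validate_charter ⊃ not quarantine_host); contrapositively O(quarantine_host ⊃ validate_charter). Since O(quarantine_host) holds, K gives O(validate_charter).
Premise 9 is O(not halt_line ⊃ not validate_charter); contrapositively O(validate_charter ⊃ halt_line). Since O(validate_charter) holds, K gives O(halt_line).
Premise 7 is O(not submit_certificate ⊃ not halt_line); contrapositively O(halt_line ⊃ submit_certificate). Since O(halt_line) holds, K gives O(submit_certificate).
Premises 1, 3, 10, 12, 13 do not contribute to this derivation.
Thus O(submit_certificate), which is F(not submit_certificate): not submit_certificate is forbidden.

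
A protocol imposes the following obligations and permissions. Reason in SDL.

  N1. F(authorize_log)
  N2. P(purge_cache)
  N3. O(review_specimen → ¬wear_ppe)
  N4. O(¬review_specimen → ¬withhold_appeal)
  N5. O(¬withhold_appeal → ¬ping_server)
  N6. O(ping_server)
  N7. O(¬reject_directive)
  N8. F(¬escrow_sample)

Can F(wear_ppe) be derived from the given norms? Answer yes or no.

Yes

Premise 6 states O(ping_server) outright.
The contrapositive of premise 5 (O(¬withhold_appeal → ¬ping_server)) is O(ping_server → withhold_appeal), and O(ping_server) is already established, so O(withhold_appeal).
Premise 4, O(¬review_specimen → ¬withhold_appeal), contraposes to O(withhold_appeal → review_specimen); with O(withhold_appeal) we get O(review_specimen).
From O(review_specimen) and premise 3, O(review_specimen → ¬wear_ppe), we obtain O(¬wear_ppe).
Premises 1, 2, 7, 8 do not contribute to this derivation.
So O(¬wear_ppe) holds, i.e. F(wear_ppe). The claim follows.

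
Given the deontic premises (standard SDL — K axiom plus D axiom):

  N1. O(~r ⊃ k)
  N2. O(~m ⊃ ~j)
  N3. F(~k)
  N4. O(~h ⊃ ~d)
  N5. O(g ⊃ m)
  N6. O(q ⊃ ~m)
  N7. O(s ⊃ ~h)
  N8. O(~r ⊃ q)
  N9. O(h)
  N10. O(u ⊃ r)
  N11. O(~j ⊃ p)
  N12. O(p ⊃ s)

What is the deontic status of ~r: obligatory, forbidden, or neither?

Forbidden

From premise 9 we have O(h).
Premise 7, O(s ⊃ ~h), contraposes to O(h ⊃ ~s); with O(h) we get O(~s).
The contrapositive of premise 12 (O(p ⊃ s)) is O(~s ⊃ ~p), and O(~s) is already established, so O(~p).
Premise 11 is O(~j ⊃ p); contrapositively O(~p ⊃ j). Since O(~p) holds, K gives O(j).
Premise 2 is O(~m ⊃ ~j); contrapositively O(j ⊃ m). Since O(j) holds, K gives O(m).
The contrapositive of premise 6 (O(q ⊃ ~m)) is O(m ⊃ ~q), and O(m) is already established, so O(~q).
Premise 8, O(~r ⊃ q), contraposes to O(~q ⊃ r); with O(~q) we get O(r).
Premises 1, 3, 4, 5, 10 do not contribute to this derivation.
Thus O(r), which is F(~r): ~r is forbidden.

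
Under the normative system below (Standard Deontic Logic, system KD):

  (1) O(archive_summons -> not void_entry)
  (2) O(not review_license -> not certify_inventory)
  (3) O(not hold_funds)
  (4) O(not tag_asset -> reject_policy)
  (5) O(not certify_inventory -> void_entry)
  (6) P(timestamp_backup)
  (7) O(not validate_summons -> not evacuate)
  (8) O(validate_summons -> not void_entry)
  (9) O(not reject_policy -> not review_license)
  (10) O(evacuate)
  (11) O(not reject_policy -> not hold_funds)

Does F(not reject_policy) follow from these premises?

Yes

Premise 10 gives O(evacuate).
Premise 7, O(not validate_summons -> not evacuate), contraposes to O(evacuate -> validate_summons); with O(evacuate) we get O(validate_summons).
Premise 8 is O(validate_summons -> not void_entry); since O(validate_summons), deontic closure gives O(not void_entry).
Premise 5 is O(not certify_inventory -> void_entry); contrapositively O(not void_entry -> certify_inventory). Since O(not void_entry) holds, K gives O(certify_inventory).
Premise 2, O(not review_license -> not certify_inventory), contraposes to O(certify_inventory -> review_license); with O(certify_inventory) we get O(review_license).
The contrapositive of premise 9 (O(not reject_policy -> not review_license)) is O(review_license -> reject_policy), and O(review_license) is already established, so O(reject_policy).
Premises 1, 3, 4, 6, 11 do not contribute to this derivation.
So O(reject_policy) holds, i.e. F(not reject_policy). The claim follows.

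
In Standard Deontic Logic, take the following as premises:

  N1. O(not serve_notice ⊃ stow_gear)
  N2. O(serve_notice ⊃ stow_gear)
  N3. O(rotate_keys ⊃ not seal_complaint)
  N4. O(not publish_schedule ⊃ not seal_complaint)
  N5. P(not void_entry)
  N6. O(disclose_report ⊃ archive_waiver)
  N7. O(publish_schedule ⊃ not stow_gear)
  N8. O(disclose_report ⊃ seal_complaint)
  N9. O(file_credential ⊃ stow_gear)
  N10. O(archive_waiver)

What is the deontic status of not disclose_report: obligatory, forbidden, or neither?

Premises 1 and 2 cover both cases: O(not serve_notice ⊃ stow_gear) and O(serve_notice ⊃ stow_gear). Since not serve_notice ∨ serve_notice is a tautology, O(stow_gear) follows.
Premise 7 is O(publish_schedule ⊃ not stow_gear); contrapositively O(stow_gear ⊃ not publish_schedule). Since O(stow_gear) holds, K gives O(not publish_schedule).
Premise 4 is O(not publish_schedule ⊃ not seal_complaint); since O(not publish_schedule), deontic closure gives O(not seal_complaint).
The contrapositive of premise 8 (O(disclose_report ⊃ seal_complaint)) is O(not seal_complaint ⊃ not disclose_report), and O(not seal_complaint) is already established, so O(not disclose_report).
Premises 3, 5, 6, 9, 10 do not contribute to this derivation.
Hence not disclose_report is obligatory.

Obligatory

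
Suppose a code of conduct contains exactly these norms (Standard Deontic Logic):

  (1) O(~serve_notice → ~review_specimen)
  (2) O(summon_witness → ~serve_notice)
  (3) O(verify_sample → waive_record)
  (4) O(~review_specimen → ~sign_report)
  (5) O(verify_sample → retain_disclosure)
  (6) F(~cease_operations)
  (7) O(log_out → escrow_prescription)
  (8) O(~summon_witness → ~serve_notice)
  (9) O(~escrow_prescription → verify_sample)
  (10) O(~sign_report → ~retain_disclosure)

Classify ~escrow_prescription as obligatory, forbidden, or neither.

By case analysis on summon_witness: premise 2 gives O(summon_witness → ~serve_notice) and premise 8 gives O(~summon_witness → ~serve_notice), so O(~serve_notice) either way.
Applying K to premise 1 (O(~serve_notice → ~review_specimen)) and O(~serve_notice) yields O(~review_specimen).
With premise 4, O(~review_specimen → ~sign_report), the K-axiom yields O(~sign_report).
From O(~sign_report) and premise 10, O(~sign_report → ~retain_disclosure), we obtain O(~retain_disclosure).
Premise 5 is O(verify_sample → retain_disclosure); contrapositively O(~retain_disclosure → ~verify_sample). Since O(~retain_disclosure) holds, K gives O(~verify_sample).
Premise 9 is O(~escrow_prescription → verify_sample); contrapositively O(~verify_sample → escrow_prescription). Since O(~verify_sample) holds, K gives O(escrow_prescription).
Premises 3, 6, 7 do not contribute to this derivation.
Thus O(escrow_prescription), which is F(~escrow_prescription): ~escrow_prescription is forbidden.

Forbidden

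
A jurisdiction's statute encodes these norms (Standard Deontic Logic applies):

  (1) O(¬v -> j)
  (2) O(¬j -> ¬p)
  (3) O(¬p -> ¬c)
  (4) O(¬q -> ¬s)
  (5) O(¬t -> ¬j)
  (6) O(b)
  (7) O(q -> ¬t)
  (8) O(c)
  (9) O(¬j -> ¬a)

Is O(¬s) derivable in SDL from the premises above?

Premise 8 gives O(c).
The contrapositive of premise 3 (O(¬p -> ¬c)) is O(c -> p), and O(c) is already established, so O(p).
Premise 2, O(¬j -> ¬p), contraposes to O(p -> j); with O(p) we get O(j).
The contrapositive of premise 5 (O(¬t -> ¬j)) is O(j -> t), and O(j) is already established, so O(t).
The contrapositive of premise 7 (O(q -> ¬t)) is O(t -> ¬q), and O(t) is already established, so O(¬q).
From O(¬q) and premise 4, O(¬q -> ¬s), we obtain O(¬s).
Premises 1, 6, 9 do not contribute to this derivation.
So O(¬s) follows.

Yes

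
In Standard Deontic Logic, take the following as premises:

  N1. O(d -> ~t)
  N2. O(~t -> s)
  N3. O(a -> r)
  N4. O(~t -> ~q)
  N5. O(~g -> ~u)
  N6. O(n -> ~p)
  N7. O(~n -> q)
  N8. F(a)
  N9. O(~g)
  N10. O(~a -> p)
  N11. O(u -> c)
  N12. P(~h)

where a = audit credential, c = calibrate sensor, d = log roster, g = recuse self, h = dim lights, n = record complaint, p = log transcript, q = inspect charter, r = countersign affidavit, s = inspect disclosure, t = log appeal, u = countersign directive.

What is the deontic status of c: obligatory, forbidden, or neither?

Premise 11 is O(u -> c), but O(u) is not derivable from the premises, so it does not yield O(c).
No premise or chain of K-axiom applications forces O(c), and none forces O(~c). So c is neither obligatory nor forbidden under these norms.

Neither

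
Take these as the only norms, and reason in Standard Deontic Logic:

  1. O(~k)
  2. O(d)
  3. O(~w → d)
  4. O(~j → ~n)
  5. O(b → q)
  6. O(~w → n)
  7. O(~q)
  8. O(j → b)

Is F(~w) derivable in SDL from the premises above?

Yes

Premise 7 states O(~q) outright.
Premise 5 is O(b → q); contrapositively O(~q → ~b). Since O(~q) holds, K gives O(~b).
Premise 8, O(j → b), contraposes to O(~b → ~j); with O(~b) we get O(~j).
From O(~j) and premise 4, O(~j → ~n), we obtain O(~n).
Premise 6 is O(~w → n); contrapositively O(~n → w). Since O(~n) holds, K gives O(w).
Premises 1, 2, 3 do not contribute to this derivation.
So O(w) holds, i.e. F(~w). The claim follows.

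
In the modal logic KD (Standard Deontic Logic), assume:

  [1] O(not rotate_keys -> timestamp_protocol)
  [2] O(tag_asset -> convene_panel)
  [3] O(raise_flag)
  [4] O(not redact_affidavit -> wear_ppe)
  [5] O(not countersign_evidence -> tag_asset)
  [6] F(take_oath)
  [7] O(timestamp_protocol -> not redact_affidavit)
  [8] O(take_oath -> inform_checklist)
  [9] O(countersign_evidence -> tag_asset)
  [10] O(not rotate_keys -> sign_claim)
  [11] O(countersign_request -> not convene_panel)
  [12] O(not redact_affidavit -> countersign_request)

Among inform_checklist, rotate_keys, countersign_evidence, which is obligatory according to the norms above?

By case analysis on not countersign_evidence: premise 5 gives O(not countersign_evidence -> tag_asset) and premise 9 gives O(countersign_evidence -> tag_asset), so O(tag_asset) either way.
From O(tag_asset) and premise 2, O(tag_asset -> convene_panel), we obtain O(convene_panel).
The contrapositive of premise 11 (O(countersign_request -> not convene_panel)) is O(convene_panel -> not countersign_request), and O(convene_panel) is already established, so O(not countersign_request).
The contrapositive of premise 12 (O(not redact_affidavit -> countersign_request)) is O(not countersign_request -> redact_affidavit), and O(not countersign_request) is already established, so O(redact_affidavit).
Premise 7 is O(timestamp_protocol -> not redact_affidavit); contrapositively O(redact_affidavit -> not timestamp_protocol). Since O(redact_affidavit) holds, K gives O(not timestamp_protocol).
Premise 1, O(not rotate_keys -> timestamp_protocol), contraposes to O(not timestamp_protocol -> rotate_keys); with O(not timestamp_protocol) we get O(rotate_keys).
So O(rotate_keys) holds — rotate_keys is obligatory. None of the other listed options is made obligatory by any chain of premises.

rotate_keys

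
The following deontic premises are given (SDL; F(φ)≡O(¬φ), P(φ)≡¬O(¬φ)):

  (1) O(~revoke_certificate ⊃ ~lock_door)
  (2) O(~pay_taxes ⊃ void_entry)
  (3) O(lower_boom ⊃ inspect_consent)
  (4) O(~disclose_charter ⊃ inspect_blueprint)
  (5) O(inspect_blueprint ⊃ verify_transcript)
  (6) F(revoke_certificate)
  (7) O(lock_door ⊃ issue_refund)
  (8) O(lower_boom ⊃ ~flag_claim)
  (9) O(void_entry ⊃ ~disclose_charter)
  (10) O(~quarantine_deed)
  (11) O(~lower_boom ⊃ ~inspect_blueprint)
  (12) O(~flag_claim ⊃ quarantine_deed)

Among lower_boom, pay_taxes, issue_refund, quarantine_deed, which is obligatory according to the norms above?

Premise 10 states O(~quarantine_deed) outright.
Premise 12 is O(~flag_claim ⊃ quarantine_deed); contrapositively O(~quarantine_deed ⊃ flag_claim). Since O(~quarantine_deed) holds, K gives O(flag_claim).
The contrapositive of premise 8 (O(lower_boom ⊃ ~flag_claim)) is O(flag_claim ⊃ ~lower_boom), and O(flag_claim) is already established, so O(~lower_boom).
From O(~lower_boom) and premise 11, O(~lower_boom ⊃ ~inspect_blueprint), we obtain O(~inspect_blueprint).
Premise 4, O(~disclose_charter ⊃ inspect_blueprint), contraposes to O(~inspect_blueprint ⊃ disclose_charter); with O(~inspect_blueprint) we get O(disclose_charter).
Premise 9 is O(void_entry ⊃ ~disclose_charter); contrapositively O(disclose_charter ⊃ ~void_entry). Since O(disclose_charter) holds, K gives O(~void_entry).
Premise 2, O(~pay_taxes ⊃ void_entry), contraposes to O(~void_entry ⊃ pay_taxes); with O(~void_entry) we get O(pay_taxes).
So O(pay_taxes) holds — pay_taxes is obligatory. None of the other listed options is made obligatory by any chain of premises.

pay_taxes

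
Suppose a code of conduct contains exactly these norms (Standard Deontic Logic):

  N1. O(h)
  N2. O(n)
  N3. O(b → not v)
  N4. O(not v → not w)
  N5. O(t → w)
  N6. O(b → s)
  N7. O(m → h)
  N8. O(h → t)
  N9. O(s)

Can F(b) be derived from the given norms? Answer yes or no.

Yes

Premise 1 states O(h) outright.
Applying K to premise 8 (O(h → t)) and O(h) yields O(t).
With premise 5, O(t → w), the K-axiom yields O(w).
Premise 4, O(not v → not w), contraposes to O(w → v); with O(w) we get O(v).
Premise 3, O(b → not v), contraposes to O(v → not b); with O(v) we get O(not b).
Premises 2, 6, 7, 9 do not contribute to this derivation.
So O(not b) holds, i.e. F(b). The claim follows.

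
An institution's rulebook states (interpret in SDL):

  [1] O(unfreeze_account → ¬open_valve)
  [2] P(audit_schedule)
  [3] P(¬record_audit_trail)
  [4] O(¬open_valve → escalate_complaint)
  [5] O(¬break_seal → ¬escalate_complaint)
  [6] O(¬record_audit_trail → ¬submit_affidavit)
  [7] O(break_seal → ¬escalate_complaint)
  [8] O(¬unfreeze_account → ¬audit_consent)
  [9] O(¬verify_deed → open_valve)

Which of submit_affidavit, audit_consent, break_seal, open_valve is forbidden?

audit_consent

Premises 5 and 7 cover both cases: O(¬break_seal → ¬escalate_complaint) and O(break_seal → ¬escalate_complaint). Since ¬break_seal ∨ break_seal is a tautology, O(¬escalate_complaint) follows.
The contrapositive of premise 4 (O(¬open_valve → escalate_complaint)) is O(¬escalate_complaint → open_valve), and O(¬escalate_complaint) is already established, so O(open_valve).
Premise 1, O(unfreeze_account → ¬open_valve), contraposes to O(open_valve → ¬unfreeze_account); with O(open_valve) we get O(¬unfreeze_account).
From O(¬unfreeze_account) and premise 8, O(¬unfreeze_account → ¬audit_consent), we obtain O(¬audit_consent).
So O(¬audit_consent) holds, i.e. audit_consent is forbidden. None of the other listed options is forbidden under the premises.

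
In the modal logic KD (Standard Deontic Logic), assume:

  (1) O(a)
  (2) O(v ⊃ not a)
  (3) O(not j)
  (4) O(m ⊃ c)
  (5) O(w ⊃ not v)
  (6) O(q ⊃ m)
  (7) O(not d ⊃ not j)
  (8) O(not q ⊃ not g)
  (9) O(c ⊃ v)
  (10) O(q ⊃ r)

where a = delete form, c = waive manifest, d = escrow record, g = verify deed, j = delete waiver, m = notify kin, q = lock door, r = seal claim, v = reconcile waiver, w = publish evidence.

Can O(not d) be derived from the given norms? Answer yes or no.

No

Premise 7 is O(not d ⊃ not j); even if O(not j) held, inferring O(not d) would be affirming the consequent — invalid.
No other premise forces O(not d). An ideal world satisfying every premise can still have not d false, so O(not d) is not derivable.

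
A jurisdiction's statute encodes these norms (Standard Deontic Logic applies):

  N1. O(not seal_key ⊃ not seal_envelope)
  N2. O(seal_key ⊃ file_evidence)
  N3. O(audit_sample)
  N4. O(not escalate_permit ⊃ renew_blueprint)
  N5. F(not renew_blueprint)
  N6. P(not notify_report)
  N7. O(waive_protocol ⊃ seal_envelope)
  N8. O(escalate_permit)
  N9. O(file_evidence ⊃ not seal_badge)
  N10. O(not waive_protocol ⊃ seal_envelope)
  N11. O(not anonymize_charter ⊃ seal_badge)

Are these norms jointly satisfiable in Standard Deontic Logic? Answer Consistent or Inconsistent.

Premise 4 is O(not escalate_permit ⊃ renew_blueprint); even if O(renew_blueprint) held, inferring O(not escalate_permit) would be affirming the consequent — invalid.
So O(not escalate_permit) is not derivable, and the apparent clash with O(escalate_permit) does not arise.
A world satisfying every obligation exists (e.g. anonymize_charter=true, audit_sample=true, escalate_permit=true, file_evidence=true, notify_report=false, renew_blueprint=true, seal_badge=false, seal_envelope=true, seal_key=true, waive_protocol=false); no atom is both obligatory and forbidden, so the set is consistent.

Consistent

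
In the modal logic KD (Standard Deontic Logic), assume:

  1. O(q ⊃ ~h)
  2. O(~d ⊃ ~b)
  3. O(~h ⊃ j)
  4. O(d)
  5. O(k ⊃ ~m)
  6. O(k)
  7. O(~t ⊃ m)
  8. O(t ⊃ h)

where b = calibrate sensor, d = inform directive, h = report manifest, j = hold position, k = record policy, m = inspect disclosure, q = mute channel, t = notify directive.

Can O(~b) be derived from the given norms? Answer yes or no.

Premise 2 is O(~d ⊃ ~b), but O(~d) is not derivable from the premises, so it does not yield O(~b).
No other premise forces O(~b). An ideal world satisfying every premise can still have ~b false, so O(~b) is not derivable.

No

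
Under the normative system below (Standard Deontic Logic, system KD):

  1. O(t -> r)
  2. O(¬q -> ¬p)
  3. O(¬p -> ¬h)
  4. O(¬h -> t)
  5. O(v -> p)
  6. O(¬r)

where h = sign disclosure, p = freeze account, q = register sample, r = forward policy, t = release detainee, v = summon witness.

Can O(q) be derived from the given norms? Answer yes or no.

Yes

From premise 6 we have O(¬r).
Premise 1 is O(t -> r); contrapositively O(¬r -> ¬t). Since O(¬r) holds, K gives O(¬t).
Premise 4, O(¬h -> t), contraposes to O(¬t -> h); with O(¬t) we get O(h).
The contrapositive of premise 3 (O(¬p -> ¬h)) is O(h -> p), and O(h) is already established, so O(p).
Premise 2 is O(¬q -> ¬p); contrapositively O(p -> q). Since O(p) holds, K gives O(q).
Premise 5 does not contribute to this derivation.
So O(q) follows.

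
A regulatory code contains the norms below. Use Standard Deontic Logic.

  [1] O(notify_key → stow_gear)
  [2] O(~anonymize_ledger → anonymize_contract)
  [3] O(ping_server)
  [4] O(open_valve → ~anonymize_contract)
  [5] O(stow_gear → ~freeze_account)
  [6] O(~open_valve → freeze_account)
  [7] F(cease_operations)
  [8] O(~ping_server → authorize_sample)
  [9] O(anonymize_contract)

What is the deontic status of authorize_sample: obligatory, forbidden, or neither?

Neither

Premise 8 is O(~ping_server → authorize_sample), but O(~ping_server) is not derivable from the premises, so it does not yield O(authorize_sample).
No premise or chain of K-axiom applications forces O(authorize_sample), and none forces O(~authorize_sample). So authorize_sample is neither obligatory nor forbidden under these norms.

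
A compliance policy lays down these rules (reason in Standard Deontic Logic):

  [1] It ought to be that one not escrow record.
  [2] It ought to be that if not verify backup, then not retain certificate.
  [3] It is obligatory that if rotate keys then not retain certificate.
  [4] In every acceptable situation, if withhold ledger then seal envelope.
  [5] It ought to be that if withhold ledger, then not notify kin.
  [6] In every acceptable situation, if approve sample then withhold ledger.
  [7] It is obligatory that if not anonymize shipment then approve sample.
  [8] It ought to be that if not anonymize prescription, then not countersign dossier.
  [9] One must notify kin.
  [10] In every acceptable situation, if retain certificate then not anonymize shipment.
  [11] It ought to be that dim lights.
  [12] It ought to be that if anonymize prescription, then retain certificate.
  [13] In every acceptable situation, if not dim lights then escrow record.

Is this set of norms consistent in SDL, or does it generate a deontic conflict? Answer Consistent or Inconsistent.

Consistent

Premise 13 is O(¬dim_lights → escrow_record), but O(¬dim_lights) is not derivable from the premises, so it does not yield O(escrow_record).
So O(escrow_record) is not derivable, and the apparent clash with O(¬escrow_record) does not arise.
A world satisfying every obligation exists (e.g. anonymize_prescription=false, anonymize_shipment=true, approve_sample=false, countersign_dossier=false, dim_lights=true, escrow_record=false, notify_kin=true, retain_certificate=false, rotate_keys=false, seal_envelope=false, verify_backup=false, withhold_ledger=false); no atom is both obligatory and forbidden, so the set is consistent.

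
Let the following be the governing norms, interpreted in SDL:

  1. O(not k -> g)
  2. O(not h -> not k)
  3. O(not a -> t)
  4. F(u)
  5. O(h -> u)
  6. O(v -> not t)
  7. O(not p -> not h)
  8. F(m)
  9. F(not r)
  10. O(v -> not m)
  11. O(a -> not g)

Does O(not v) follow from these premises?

Yes

Premise 4, F(u), is equivalent to O(not u).
The contrapositive of premise 5 (O(h -> u)) is O(not u -> not h), and O(not u) is already established, so O(not h).
Applying K to premise 2 (O(not h -> not k)) and O(not h) yields O(not k).
Premise 1 is O(not k -> g); since O(not k), deontic closure gives O(g).
Premise 11 is O(a -> not g); contrapositively O(g -> not a). Since O(g) holds, K gives O(not a).
With premise 3, O(not a -> t), the K-axiom yields O(t).
Premise 6 is O(v -> not t); contrapositively O(t -> not v). Since O(t) holds, K gives O(not v).
Premises 7, 8, 9, 10 do not contribute to this derivation.
So O(not v) follows.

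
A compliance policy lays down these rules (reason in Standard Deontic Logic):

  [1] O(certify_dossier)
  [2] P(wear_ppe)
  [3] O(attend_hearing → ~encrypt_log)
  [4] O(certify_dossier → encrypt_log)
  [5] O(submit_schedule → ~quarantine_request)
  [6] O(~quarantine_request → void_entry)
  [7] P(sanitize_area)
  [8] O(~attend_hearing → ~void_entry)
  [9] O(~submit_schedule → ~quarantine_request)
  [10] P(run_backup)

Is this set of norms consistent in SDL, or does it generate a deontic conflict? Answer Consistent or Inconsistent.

Premises 9 and 5 cover both cases: O(~submit_schedule → ~quarantine_request) and O(submit_schedule → ~quarantine_request). Since ~submit_schedule ∨ submit_schedule is a tautology, O(~quarantine_request) follows.
From O(~quarantine_request) and premise 6, O(~quarantine_request → void_entry), we obtain O(void_entry).
Premise 8, O(~attend_hearing → ~void_entry), contraposes to O(void_entry → attend_hearing); with O(void_entry) we get O(attend_hearing).
Premise 3 is O(attend_hearing → ~encrypt_log); since O(attend_hearing), deontic closure gives O(~encrypt_log).
The contrapositive of premise 4 (O(certify_dossier → encrypt_log)) is O(~encrypt_log → ~certify_dossier), and O(~encrypt_log) is already established, so O(~certify_dossier).
However, premise 1 gives O(certify_dossier).
We now have both O(~certify_dossier) and O(certify_dossier) — certify_dossier is simultaneously obligatory and forbidden, violating the D-axiom.

Inconsistent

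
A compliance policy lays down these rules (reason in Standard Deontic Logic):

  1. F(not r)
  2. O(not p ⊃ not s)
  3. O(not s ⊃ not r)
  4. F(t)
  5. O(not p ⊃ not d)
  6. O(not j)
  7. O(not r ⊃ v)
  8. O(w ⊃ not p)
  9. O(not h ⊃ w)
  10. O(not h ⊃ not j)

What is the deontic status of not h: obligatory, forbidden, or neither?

Premise 1 is F(not r), i.e. O(r).
Premise 3, O(not s ⊃ not r), contraposes to O(r ⊃ s); with O(r) we get O(s).
Premise 2 is O(not p ⊃ not s); contrapositively O(s ⊃ p). Since O(s) holds, K gives O(p).
The contrapositive of premise 8 (O(w ⊃ not p)) is O(p ⊃ not w), and O(p) is already established, so O(not w).
Premise 9, O(not h ⊃ w), contraposes to O(not w ⊃ h); with O(not w) we get O(h).
Premises 4, 5, 6, 7, 10 do not contribute to this derivation.
Thus O(h), which is F(not h): not h is forbidden.

Forbidden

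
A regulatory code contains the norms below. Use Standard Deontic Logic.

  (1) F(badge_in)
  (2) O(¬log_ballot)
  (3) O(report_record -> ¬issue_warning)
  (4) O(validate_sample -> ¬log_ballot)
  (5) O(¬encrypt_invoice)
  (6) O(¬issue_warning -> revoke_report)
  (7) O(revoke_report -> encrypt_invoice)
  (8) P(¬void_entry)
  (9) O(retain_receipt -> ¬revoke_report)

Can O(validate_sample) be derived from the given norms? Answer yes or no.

Premise 4 is O(validate_sample -> ¬log_ballot); even if O(¬log_ballot) held, inferring O(validate_sample) would be affirming the consequent — invalid.
No other premise forces O(validate_sample). An ideal world satisfying every premise can still have validate_sample false, so O(validate_sample) is not derivable.

No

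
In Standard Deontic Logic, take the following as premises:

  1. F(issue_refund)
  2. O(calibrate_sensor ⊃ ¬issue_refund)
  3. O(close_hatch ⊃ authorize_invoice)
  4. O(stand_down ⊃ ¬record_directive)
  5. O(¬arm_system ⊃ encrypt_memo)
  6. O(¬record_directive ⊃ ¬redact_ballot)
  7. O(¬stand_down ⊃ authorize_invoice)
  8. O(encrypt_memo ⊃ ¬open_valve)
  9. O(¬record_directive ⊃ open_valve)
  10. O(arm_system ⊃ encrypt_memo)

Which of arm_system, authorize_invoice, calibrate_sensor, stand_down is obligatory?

authorize_invoice

Premises 5 and 10 are O(¬arm_system ⊃ encrypt_memo) and O(arm_system ⊃ encrypt_memo); every ideal world satisfies ¬arm_system or arm_system, so in either case encrypt_memo holds — hence O(encrypt_memo).
Premise 8 is O(encrypt_memo ⊃ ¬open_valve); since O(encrypt_memo), deontic closure gives O(¬open_valve).
Premise 9 is O(¬record_directive ⊃ open_valve); contrapositively O(¬open_valve ⊃ record_directive). Since O(¬open_valve) holds, K gives O(record_directive).
The contrapositive of premise 4 (O(stand_down ⊃ ¬record_directive)) is O(record_directive ⊃ ¬stand_down), and O(record_directive) is already established, so O(¬stand_down).
With premise 7, O(¬stand_down ⊃ authorize_invoice), the K-axiom yields O(authorize_invoice).
So O(authorize_invoice) holds — authorize_invoice is obligatory. None of the other listed options is made obligatory by any chain of premises.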